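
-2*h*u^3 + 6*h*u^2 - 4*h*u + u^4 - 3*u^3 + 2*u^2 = u*(-2*h + u)*(u - 2)*(u - 1)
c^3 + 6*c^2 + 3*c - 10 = (c - 1)*(c + 2)*(c + 5)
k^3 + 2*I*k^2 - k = k*(k + I)^2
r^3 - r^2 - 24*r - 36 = (r - 6)*(r + 2)*(r + 3)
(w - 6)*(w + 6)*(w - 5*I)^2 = w^4 - 10*I*w^3 - 61*w^2 + 360*I*w + 900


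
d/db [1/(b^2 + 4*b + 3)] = 2*(-b - 2)/(b^2 + 4*b + 3)^2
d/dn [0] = 0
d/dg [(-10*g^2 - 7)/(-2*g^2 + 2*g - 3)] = 2*(-10*g^2 + 16*g + 7)/(4*g^4 - 8*g^3 + 16*g^2 - 12*g + 9)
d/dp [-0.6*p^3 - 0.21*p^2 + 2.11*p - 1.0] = -1.8*p^2 - 0.42*p + 2.11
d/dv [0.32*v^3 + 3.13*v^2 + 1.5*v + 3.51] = 0.96*v^2 + 6.26*v + 1.5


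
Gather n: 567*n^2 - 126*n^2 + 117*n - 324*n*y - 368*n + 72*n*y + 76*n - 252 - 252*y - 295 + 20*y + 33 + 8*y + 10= 441*n^2 + n*(-252*y - 175) - 224*y - 504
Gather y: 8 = 8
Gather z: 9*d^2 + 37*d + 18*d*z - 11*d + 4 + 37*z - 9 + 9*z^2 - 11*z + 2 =9*d^2 + 26*d + 9*z^2 + z*(18*d + 26) - 3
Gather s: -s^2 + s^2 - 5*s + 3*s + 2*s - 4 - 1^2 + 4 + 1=0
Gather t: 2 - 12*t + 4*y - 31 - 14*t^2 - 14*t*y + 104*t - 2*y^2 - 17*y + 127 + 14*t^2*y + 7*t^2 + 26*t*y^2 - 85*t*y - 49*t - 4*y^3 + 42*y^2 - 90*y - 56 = t^2*(14*y - 7) + t*(26*y^2 - 99*y + 43) - 4*y^3 + 40*y^2 - 103*y + 42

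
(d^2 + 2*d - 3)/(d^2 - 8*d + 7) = (d + 3)/(d - 7)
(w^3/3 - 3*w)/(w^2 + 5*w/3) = (w^2 - 9)/(3*w + 5)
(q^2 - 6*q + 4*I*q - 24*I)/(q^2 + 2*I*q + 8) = (q - 6)/(q - 2*I)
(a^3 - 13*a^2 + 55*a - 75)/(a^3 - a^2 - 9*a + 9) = (a^2 - 10*a + 25)/(a^2 + 2*a - 3)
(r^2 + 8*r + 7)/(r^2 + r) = (r + 7)/r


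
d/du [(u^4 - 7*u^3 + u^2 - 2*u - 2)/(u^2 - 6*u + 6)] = (2*u^5 - 25*u^4 + 108*u^3 - 130*u^2 + 16*u - 24)/(u^4 - 12*u^3 + 48*u^2 - 72*u + 36)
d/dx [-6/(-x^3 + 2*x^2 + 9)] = 6*x*(4 - 3*x)/(-x^3 + 2*x^2 + 9)^2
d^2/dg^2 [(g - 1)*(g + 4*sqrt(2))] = 2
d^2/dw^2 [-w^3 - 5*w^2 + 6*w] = -6*w - 10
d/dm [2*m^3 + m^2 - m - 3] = 6*m^2 + 2*m - 1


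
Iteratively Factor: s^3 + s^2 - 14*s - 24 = (s - 4)*(s^2 + 5*s + 6) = (s - 4)*(s + 3)*(s + 2)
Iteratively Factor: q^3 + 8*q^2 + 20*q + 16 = (q + 4)*(q^2 + 4*q + 4) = (q + 2)*(q + 4)*(q + 2)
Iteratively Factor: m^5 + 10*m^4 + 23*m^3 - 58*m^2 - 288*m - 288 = (m + 2)*(m^4 + 8*m^3 + 7*m^2 - 72*m - 144) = (m + 2)*(m + 3)*(m^3 + 5*m^2 - 8*m - 48) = (m + 2)*(m + 3)*(m + 4)*(m^2 + m - 12) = (m - 3)*(m + 2)*(m + 3)*(m + 4)*(m + 4)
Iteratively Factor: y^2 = (y)*(y)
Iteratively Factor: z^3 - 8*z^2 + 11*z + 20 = (z + 1)*(z^2 - 9*z + 20) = (z - 5)*(z + 1)*(z - 4)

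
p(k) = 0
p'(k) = 0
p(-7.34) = 0.00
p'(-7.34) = 0.00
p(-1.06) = 0.00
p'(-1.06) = 0.00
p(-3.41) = 0.00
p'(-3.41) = 0.00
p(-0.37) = 0.00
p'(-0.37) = 0.00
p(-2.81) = 0.00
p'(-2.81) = 0.00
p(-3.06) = 0.00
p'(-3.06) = 0.00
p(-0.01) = 0.00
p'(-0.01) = 0.00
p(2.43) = 0.00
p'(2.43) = 0.00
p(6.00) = 0.00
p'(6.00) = 0.00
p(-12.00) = 0.00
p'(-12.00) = 0.00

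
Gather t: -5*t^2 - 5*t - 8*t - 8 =-5*t^2 - 13*t - 8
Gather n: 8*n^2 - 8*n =8*n^2 - 8*n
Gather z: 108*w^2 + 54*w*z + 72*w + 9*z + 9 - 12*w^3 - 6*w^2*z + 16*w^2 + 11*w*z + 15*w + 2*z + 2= -12*w^3 + 124*w^2 + 87*w + z*(-6*w^2 + 65*w + 11) + 11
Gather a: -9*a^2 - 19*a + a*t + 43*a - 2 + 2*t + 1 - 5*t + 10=-9*a^2 + a*(t + 24) - 3*t + 9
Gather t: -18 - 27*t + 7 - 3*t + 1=-30*t - 10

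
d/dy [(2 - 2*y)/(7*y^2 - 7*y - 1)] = 2*(7*y^2 - 14*y + 8)/(49*y^4 - 98*y^3 + 35*y^2 + 14*y + 1)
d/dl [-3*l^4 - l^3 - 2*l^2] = l*(-12*l^2 - 3*l - 4)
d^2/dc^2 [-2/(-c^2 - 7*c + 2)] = 4*(-c^2 - 7*c + (2*c + 7)^2 + 2)/(c^2 + 7*c - 2)^3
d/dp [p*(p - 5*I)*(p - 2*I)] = 3*p^2 - 14*I*p - 10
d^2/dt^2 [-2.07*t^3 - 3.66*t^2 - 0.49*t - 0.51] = -12.42*t - 7.32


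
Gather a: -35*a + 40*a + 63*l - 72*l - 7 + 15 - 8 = 5*a - 9*l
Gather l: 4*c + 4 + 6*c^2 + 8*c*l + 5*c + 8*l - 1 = 6*c^2 + 9*c + l*(8*c + 8) + 3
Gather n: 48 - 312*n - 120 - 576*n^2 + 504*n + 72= -576*n^2 + 192*n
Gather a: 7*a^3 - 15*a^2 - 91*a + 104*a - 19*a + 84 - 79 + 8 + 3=7*a^3 - 15*a^2 - 6*a + 16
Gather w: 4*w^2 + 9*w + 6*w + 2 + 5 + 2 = 4*w^2 + 15*w + 9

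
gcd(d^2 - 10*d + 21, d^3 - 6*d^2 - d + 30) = d - 3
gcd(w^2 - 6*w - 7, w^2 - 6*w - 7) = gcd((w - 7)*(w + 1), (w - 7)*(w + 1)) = w^2 - 6*w - 7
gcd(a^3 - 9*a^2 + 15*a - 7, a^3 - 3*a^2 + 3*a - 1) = a^2 - 2*a + 1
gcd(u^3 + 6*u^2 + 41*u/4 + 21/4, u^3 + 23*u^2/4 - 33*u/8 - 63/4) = u + 3/2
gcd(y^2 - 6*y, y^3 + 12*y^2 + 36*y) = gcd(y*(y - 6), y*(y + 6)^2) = y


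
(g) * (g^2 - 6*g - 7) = g^3 - 6*g^2 - 7*g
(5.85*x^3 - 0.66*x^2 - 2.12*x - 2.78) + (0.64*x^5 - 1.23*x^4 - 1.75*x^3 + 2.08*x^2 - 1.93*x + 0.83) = 0.64*x^5 - 1.23*x^4 + 4.1*x^3 + 1.42*x^2 - 4.05*x - 1.95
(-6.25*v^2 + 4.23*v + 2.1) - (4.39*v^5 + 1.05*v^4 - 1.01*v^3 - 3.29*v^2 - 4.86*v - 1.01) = -4.39*v^5 - 1.05*v^4 + 1.01*v^3 - 2.96*v^2 + 9.09*v + 3.11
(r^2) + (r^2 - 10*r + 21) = 2*r^2 - 10*r + 21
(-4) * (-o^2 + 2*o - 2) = 4*o^2 - 8*o + 8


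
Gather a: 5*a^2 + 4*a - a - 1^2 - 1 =5*a^2 + 3*a - 2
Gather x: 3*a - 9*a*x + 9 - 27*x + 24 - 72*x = 3*a + x*(-9*a - 99) + 33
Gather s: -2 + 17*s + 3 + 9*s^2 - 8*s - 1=9*s^2 + 9*s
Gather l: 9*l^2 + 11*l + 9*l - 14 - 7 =9*l^2 + 20*l - 21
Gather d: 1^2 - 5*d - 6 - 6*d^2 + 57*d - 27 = -6*d^2 + 52*d - 32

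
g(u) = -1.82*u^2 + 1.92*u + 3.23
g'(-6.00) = 23.76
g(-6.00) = -73.81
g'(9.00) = -30.84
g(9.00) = -126.91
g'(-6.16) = 24.34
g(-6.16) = -77.66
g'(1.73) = -4.38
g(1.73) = 1.10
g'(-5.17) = 20.74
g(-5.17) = -55.34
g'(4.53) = -14.57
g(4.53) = -25.42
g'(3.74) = -11.69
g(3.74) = -15.05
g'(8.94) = -30.62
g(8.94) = -125.07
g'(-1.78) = 8.40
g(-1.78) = -5.95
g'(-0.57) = 3.99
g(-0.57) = 1.54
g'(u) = 1.92 - 3.64*u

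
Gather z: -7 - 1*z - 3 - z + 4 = -2*z - 6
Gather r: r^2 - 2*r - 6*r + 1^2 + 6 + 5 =r^2 - 8*r + 12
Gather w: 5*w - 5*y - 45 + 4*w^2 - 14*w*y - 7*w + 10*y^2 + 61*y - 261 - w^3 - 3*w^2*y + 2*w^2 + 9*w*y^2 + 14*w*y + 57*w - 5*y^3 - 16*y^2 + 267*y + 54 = -w^3 + w^2*(6 - 3*y) + w*(9*y^2 + 55) - 5*y^3 - 6*y^2 + 323*y - 252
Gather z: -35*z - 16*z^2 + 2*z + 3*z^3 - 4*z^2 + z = 3*z^3 - 20*z^2 - 32*z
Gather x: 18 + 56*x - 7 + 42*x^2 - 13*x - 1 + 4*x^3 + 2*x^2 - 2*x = 4*x^3 + 44*x^2 + 41*x + 10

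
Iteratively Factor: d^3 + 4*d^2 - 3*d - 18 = (d - 2)*(d^2 + 6*d + 9) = (d - 2)*(d + 3)*(d + 3)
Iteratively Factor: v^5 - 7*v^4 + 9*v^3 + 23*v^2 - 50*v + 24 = (v - 4)*(v^4 - 3*v^3 - 3*v^2 + 11*v - 6) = (v - 4)*(v - 1)*(v^3 - 2*v^2 - 5*v + 6) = (v - 4)*(v - 3)*(v - 1)*(v^2 + v - 2) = (v - 4)*(v - 3)*(v - 1)*(v + 2)*(v - 1)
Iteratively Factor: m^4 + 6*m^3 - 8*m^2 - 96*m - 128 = (m - 4)*(m^3 + 10*m^2 + 32*m + 32) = (m - 4)*(m + 4)*(m^2 + 6*m + 8) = (m - 4)*(m + 4)^2*(m + 2)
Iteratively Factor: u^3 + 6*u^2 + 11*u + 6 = (u + 1)*(u^2 + 5*u + 6) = (u + 1)*(u + 2)*(u + 3)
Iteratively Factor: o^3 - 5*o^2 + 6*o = (o - 2)*(o^2 - 3*o) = o*(o - 2)*(o - 3)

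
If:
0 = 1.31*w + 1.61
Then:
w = -1.23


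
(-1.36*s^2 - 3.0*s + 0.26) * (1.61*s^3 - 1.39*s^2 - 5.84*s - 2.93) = -2.1896*s^5 - 2.9396*s^4 + 12.531*s^3 + 21.1434*s^2 + 7.2716*s - 0.7618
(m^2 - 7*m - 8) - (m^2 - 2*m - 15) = 7 - 5*m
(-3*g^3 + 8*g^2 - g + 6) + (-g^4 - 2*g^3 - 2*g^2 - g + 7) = -g^4 - 5*g^3 + 6*g^2 - 2*g + 13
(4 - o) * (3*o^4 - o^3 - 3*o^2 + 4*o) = -3*o^5 + 13*o^4 - o^3 - 16*o^2 + 16*o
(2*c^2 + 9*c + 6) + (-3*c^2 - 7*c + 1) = -c^2 + 2*c + 7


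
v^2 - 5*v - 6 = (v - 6)*(v + 1)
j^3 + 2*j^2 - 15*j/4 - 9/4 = (j - 3/2)*(j + 1/2)*(j + 3)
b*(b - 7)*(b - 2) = b^3 - 9*b^2 + 14*b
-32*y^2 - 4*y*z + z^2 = (-8*y + z)*(4*y + z)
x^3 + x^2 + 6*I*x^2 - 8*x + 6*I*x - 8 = (x + 1)*(x + 2*I)*(x + 4*I)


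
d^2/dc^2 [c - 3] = 0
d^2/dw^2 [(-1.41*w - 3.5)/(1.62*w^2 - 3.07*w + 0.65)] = (-(1.41*w + 3.5)*(3.24*w - 3.07)*(6.48*w - 6.14) + (13.7052*w + 2.6826)*(1.62*w^2 - 3.07*w + 0.65))/(1.62*w^2 - 3.07*w + 0.65)^3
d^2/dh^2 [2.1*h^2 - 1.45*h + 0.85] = 4.20000000000000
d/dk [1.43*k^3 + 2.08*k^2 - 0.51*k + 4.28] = 4.29*k^2 + 4.16*k - 0.51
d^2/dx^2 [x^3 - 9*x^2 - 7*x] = 6*x - 18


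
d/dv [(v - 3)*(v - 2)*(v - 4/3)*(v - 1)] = 4*v^3 - 22*v^2 + 38*v - 62/3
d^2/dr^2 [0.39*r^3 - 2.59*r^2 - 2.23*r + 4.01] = 2.34*r - 5.18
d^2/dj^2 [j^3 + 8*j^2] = 6*j + 16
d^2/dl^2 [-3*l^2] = -6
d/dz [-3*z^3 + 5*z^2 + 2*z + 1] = -9*z^2 + 10*z + 2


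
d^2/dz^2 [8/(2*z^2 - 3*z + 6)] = 16*(-4*z^2 + 6*z + (4*z - 3)^2 - 12)/(2*z^2 - 3*z + 6)^3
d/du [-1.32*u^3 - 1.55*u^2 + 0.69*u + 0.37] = -3.96*u^2 - 3.1*u + 0.69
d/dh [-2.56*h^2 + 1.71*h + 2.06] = 1.71 - 5.12*h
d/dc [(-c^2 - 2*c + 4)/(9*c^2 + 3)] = 2*(3*c^2 - 13*c - 1)/(3*(9*c^4 + 6*c^2 + 1))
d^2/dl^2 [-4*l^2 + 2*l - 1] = -8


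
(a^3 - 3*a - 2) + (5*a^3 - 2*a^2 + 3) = 6*a^3 - 2*a^2 - 3*a + 1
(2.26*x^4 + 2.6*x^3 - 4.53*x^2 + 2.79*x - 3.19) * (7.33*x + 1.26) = 16.5658*x^5 + 21.9056*x^4 - 29.9289*x^3 + 14.7429*x^2 - 19.8673*x - 4.0194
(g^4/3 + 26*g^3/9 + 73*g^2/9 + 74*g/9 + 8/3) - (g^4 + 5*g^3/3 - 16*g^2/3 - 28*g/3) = -2*g^4/3 + 11*g^3/9 + 121*g^2/9 + 158*g/9 + 8/3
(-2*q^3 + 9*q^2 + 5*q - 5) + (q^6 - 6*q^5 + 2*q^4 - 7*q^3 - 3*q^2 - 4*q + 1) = q^6 - 6*q^5 + 2*q^4 - 9*q^3 + 6*q^2 + q - 4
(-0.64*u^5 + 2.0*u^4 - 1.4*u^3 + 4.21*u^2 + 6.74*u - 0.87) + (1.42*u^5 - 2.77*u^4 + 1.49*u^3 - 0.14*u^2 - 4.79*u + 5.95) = 0.78*u^5 - 0.77*u^4 + 0.0900000000000001*u^3 + 4.07*u^2 + 1.95*u + 5.08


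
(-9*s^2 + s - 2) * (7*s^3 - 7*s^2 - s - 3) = -63*s^5 + 70*s^4 - 12*s^3 + 40*s^2 - s + 6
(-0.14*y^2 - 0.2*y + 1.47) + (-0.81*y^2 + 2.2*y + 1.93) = -0.95*y^2 + 2.0*y + 3.4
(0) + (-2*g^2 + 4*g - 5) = -2*g^2 + 4*g - 5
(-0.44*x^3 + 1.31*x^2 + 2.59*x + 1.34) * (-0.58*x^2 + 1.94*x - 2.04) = 0.2552*x^5 - 1.6134*x^4 + 1.9368*x^3 + 1.575*x^2 - 2.684*x - 2.7336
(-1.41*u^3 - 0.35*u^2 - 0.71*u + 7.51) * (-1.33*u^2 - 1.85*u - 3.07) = 1.8753*u^5 + 3.074*u^4 + 5.9205*u^3 - 7.6003*u^2 - 11.7138*u - 23.0557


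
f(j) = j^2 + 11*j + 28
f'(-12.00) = -13.00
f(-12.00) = 40.00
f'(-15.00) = -19.00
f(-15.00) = 88.00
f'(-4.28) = 2.44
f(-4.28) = -0.76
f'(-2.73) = 5.54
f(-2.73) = 5.42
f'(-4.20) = 2.60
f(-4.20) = -0.56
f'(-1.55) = 7.90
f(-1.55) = 13.35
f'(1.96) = 14.92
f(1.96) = 53.40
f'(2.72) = 16.44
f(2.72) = 65.32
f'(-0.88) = 9.24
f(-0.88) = 19.09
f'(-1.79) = 7.42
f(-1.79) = 11.51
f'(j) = 2*j + 11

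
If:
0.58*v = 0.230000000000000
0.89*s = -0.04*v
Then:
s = -0.02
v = 0.40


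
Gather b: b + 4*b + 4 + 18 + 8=5*b + 30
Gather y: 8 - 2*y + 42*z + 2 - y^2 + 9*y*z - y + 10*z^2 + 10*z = -y^2 + y*(9*z - 3) + 10*z^2 + 52*z + 10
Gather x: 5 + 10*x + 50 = 10*x + 55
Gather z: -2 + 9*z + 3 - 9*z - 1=0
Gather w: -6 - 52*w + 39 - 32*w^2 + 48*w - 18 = -32*w^2 - 4*w + 15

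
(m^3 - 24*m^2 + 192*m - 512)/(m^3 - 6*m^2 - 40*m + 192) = (m^2 - 16*m + 64)/(m^2 + 2*m - 24)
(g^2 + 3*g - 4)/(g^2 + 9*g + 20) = (g - 1)/(g + 5)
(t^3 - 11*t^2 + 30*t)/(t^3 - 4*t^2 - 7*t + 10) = t*(t - 6)/(t^2 + t - 2)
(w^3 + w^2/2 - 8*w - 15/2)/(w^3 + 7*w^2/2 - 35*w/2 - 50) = (w^2 - 2*w - 3)/(w^2 + w - 20)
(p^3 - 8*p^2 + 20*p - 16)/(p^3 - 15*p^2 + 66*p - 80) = (p^2 - 6*p + 8)/(p^2 - 13*p + 40)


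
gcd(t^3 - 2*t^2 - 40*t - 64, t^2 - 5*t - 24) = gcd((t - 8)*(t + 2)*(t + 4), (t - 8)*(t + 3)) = t - 8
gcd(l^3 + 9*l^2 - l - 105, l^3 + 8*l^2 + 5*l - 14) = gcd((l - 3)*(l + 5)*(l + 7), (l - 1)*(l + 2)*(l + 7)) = l + 7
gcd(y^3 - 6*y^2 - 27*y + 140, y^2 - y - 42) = y - 7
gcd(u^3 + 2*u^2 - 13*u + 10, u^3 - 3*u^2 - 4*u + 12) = u - 2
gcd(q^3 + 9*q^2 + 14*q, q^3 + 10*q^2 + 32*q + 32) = q + 2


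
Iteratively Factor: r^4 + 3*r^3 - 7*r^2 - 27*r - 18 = (r + 2)*(r^3 + r^2 - 9*r - 9) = (r + 1)*(r + 2)*(r^2 - 9) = (r + 1)*(r + 2)*(r + 3)*(r - 3)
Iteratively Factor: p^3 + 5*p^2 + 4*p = (p)*(p^2 + 5*p + 4) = p*(p + 1)*(p + 4)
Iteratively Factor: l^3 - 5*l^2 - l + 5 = (l - 5)*(l^2 - 1) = (l - 5)*(l + 1)*(l - 1)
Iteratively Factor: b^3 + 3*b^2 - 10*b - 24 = (b + 2)*(b^2 + b - 12) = (b - 3)*(b + 2)*(b + 4)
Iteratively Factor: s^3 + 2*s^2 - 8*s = (s - 2)*(s^2 + 4*s) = (s - 2)*(s + 4)*(s)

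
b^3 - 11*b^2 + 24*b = b*(b - 8)*(b - 3)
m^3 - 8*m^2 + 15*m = m*(m - 5)*(m - 3)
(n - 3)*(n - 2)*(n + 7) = n^3 + 2*n^2 - 29*n + 42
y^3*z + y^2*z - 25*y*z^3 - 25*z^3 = (y - 5*z)*(y + 5*z)*(y*z + z)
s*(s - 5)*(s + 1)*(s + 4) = s^4 - 21*s^2 - 20*s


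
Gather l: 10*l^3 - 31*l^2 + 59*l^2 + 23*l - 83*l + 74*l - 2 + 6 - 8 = 10*l^3 + 28*l^2 + 14*l - 4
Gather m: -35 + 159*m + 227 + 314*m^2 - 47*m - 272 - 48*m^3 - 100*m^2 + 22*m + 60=-48*m^3 + 214*m^2 + 134*m - 20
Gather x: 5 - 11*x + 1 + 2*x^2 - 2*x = 2*x^2 - 13*x + 6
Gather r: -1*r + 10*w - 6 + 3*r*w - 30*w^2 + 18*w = r*(3*w - 1) - 30*w^2 + 28*w - 6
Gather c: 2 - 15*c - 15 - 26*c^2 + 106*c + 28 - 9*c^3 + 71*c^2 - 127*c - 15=-9*c^3 + 45*c^2 - 36*c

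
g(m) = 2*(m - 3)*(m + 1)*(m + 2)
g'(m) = 2*(m - 3)*(m + 1) + 2*(m - 3)*(m + 2) + 2*(m + 1)*(m + 2)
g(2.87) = -4.90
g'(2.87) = 35.42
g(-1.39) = 2.09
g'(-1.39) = -2.41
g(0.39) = -17.34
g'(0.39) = -13.09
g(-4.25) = -106.03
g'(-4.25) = 94.38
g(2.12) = -22.62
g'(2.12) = 12.97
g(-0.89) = -0.95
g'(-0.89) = -9.25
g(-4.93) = -182.63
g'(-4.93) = 131.83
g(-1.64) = 2.14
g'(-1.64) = 2.14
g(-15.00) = -6552.00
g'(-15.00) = 1336.00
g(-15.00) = -6552.00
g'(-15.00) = 1336.00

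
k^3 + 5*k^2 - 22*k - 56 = (k - 4)*(k + 2)*(k + 7)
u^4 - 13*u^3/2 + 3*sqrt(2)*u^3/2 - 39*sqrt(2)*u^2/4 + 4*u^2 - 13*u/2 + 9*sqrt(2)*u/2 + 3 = (u - 6)*(u - 1/2)*(u + sqrt(2)/2)*(u + sqrt(2))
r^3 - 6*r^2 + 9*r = r*(r - 3)^2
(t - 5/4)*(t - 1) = t^2 - 9*t/4 + 5/4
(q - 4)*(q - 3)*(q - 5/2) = q^3 - 19*q^2/2 + 59*q/2 - 30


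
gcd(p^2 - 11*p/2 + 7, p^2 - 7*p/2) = p - 7/2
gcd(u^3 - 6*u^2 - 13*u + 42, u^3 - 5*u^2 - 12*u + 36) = u^2 + u - 6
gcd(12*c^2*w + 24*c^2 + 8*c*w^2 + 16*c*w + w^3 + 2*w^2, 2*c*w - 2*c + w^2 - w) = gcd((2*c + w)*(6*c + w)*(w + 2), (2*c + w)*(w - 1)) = 2*c + w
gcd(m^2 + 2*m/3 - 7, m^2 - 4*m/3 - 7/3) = m - 7/3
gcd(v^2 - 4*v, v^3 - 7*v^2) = v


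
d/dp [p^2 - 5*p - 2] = 2*p - 5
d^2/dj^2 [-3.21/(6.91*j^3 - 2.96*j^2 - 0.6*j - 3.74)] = ((133.0866*j - 19.0032)*(-6.91*j^3 + 2.96*j^2 + 0.6*j + 3.74) + 3.21*(-41.46*j^2 + 11.84*j + 1.2)*(-20.73*j^2 + 5.92*j + 0.6))/(-6.91*j^3 + 2.96*j^2 + 0.6*j + 3.74)^3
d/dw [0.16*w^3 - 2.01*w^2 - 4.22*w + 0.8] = 0.48*w^2 - 4.02*w - 4.22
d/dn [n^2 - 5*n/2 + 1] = 2*n - 5/2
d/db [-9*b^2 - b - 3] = -18*b - 1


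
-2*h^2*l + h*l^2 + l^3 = l*(-h + l)*(2*h + l)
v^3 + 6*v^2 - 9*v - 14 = (v - 2)*(v + 1)*(v + 7)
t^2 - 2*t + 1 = (t - 1)^2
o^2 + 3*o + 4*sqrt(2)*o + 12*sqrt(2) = (o + 3)*(o + 4*sqrt(2))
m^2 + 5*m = m*(m + 5)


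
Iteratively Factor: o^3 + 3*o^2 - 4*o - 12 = (o + 3)*(o^2 - 4) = (o - 2)*(o + 3)*(o + 2)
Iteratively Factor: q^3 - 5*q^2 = (q)*(q^2 - 5*q) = q^2*(q - 5)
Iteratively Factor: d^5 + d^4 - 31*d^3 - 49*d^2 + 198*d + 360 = (d + 2)*(d^4 - d^3 - 29*d^2 + 9*d + 180) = (d + 2)*(d + 3)*(d^3 - 4*d^2 - 17*d + 60) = (d + 2)*(d + 3)*(d + 4)*(d^2 - 8*d + 15) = (d - 3)*(d + 2)*(d + 3)*(d + 4)*(d - 5)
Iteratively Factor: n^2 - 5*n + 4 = (n - 1)*(n - 4)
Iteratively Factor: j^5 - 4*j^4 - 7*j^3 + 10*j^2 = (j)*(j^4 - 4*j^3 - 7*j^2 + 10*j) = j*(j - 5)*(j^3 + j^2 - 2*j) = j^2*(j - 5)*(j^2 + j - 2) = j^2*(j - 5)*(j - 1)*(j + 2)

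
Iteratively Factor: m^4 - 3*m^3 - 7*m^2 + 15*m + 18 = (m + 2)*(m^3 - 5*m^2 + 3*m + 9) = (m - 3)*(m + 2)*(m^2 - 2*m - 3) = (m - 3)*(m + 1)*(m + 2)*(m - 3)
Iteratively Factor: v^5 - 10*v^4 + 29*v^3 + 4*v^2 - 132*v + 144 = (v - 4)*(v^4 - 6*v^3 + 5*v^2 + 24*v - 36) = (v - 4)*(v + 2)*(v^3 - 8*v^2 + 21*v - 18) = (v - 4)*(v - 3)*(v + 2)*(v^2 - 5*v + 6) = (v - 4)*(v - 3)*(v - 2)*(v + 2)*(v - 3)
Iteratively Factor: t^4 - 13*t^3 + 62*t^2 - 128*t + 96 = (t - 4)*(t^3 - 9*t^2 + 26*t - 24) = (t - 4)^2*(t^2 - 5*t + 6) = (t - 4)^2*(t - 2)*(t - 3)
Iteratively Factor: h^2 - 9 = (h + 3)*(h - 3)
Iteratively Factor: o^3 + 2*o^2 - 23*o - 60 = (o - 5)*(o^2 + 7*o + 12) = (o - 5)*(o + 3)*(o + 4)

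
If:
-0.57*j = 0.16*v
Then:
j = -0.280701754385965*v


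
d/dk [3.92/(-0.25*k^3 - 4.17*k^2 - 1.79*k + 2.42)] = (2.94*k^2 + 32.6928*k + 7.0168)/(0.25*k^3 + 4.17*k^2 + 1.79*k - 2.42)^2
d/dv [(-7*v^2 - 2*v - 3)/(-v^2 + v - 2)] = (-9*v^2 + 22*v + 7)/(v^4 - 2*v^3 + 5*v^2 - 4*v + 4)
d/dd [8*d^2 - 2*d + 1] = 16*d - 2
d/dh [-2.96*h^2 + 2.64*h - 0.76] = 2.64 - 5.92*h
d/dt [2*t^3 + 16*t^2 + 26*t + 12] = 6*t^2 + 32*t + 26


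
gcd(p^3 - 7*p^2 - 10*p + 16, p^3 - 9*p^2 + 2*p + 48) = p^2 - 6*p - 16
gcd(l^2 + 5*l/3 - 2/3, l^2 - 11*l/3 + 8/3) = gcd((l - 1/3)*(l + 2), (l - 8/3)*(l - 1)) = 1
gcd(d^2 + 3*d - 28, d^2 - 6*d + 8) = d - 4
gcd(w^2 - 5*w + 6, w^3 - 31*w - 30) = 1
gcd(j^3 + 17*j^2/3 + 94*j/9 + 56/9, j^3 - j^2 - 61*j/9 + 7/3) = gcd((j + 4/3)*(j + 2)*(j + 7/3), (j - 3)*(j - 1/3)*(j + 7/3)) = j + 7/3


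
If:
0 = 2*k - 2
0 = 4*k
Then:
No Solution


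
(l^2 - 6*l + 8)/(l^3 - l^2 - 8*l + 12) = (l - 4)/(l^2 + l - 6)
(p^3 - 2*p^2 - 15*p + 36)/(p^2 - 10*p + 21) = (p^2 + p - 12)/(p - 7)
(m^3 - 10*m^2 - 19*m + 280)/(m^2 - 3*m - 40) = m - 7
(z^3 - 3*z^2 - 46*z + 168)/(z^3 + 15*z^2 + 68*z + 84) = (z^2 - 10*z + 24)/(z^2 + 8*z + 12)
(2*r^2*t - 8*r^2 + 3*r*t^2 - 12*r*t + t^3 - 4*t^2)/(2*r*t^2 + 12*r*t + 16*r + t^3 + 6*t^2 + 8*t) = (r*t - 4*r + t^2 - 4*t)/(t^2 + 6*t + 8)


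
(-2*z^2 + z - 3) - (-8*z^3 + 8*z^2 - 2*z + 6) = 8*z^3 - 10*z^2 + 3*z - 9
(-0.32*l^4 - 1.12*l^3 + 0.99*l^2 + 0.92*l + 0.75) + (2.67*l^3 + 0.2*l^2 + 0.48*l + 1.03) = -0.32*l^4 + 1.55*l^3 + 1.19*l^2 + 1.4*l + 1.78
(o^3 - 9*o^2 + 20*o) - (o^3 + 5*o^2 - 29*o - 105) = -14*o^2 + 49*o + 105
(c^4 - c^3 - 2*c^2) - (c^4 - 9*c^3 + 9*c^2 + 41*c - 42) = 8*c^3 - 11*c^2 - 41*c + 42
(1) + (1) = 2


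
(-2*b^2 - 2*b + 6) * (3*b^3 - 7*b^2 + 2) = -6*b^5 + 8*b^4 + 32*b^3 - 46*b^2 - 4*b + 12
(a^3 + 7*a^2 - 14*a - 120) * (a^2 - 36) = a^5 + 7*a^4 - 50*a^3 - 372*a^2 + 504*a + 4320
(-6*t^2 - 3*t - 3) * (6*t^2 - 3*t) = -36*t^4 - 9*t^2 + 9*t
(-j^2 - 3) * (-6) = 6*j^2 + 18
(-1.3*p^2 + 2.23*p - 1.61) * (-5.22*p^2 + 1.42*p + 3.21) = 6.786*p^4 - 13.4866*p^3 + 7.3978*p^2 + 4.8721*p - 5.1681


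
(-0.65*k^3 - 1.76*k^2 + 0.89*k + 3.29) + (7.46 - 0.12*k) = -0.65*k^3 - 1.76*k^2 + 0.77*k + 10.75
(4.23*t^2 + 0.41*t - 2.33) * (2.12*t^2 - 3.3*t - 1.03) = 8.9676*t^4 - 13.0898*t^3 - 10.6495*t^2 + 7.2667*t + 2.3999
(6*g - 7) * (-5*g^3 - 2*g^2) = -30*g^4 + 23*g^3 + 14*g^2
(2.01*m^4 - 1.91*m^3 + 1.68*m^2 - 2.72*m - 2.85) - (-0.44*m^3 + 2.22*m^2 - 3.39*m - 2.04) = 2.01*m^4 - 1.47*m^3 - 0.54*m^2 + 0.67*m - 0.81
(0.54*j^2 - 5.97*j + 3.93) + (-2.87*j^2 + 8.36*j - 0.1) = -2.33*j^2 + 2.39*j + 3.83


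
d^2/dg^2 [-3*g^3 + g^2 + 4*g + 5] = 2 - 18*g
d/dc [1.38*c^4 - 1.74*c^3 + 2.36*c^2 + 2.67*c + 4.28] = 5.52*c^3 - 5.22*c^2 + 4.72*c + 2.67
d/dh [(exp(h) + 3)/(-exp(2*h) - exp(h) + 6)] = exp(h)/(exp(2*h) - 4*exp(h) + 4)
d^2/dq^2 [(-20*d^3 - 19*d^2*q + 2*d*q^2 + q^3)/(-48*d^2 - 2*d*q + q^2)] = d^2*(10784*d^3 + 8592*d^2*q + 1032*d*q^2 + 74*q^3)/(-110592*d^6 - 13824*d^5*q + 6336*d^4*q^2 + 568*d^3*q^3 - 132*d^2*q^4 - 6*d*q^5 + q^6)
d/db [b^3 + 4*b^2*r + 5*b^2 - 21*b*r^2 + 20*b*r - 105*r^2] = 3*b^2 + 8*b*r + 10*b - 21*r^2 + 20*r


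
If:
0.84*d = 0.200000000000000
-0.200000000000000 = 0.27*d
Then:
No Solution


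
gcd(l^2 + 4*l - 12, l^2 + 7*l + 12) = 1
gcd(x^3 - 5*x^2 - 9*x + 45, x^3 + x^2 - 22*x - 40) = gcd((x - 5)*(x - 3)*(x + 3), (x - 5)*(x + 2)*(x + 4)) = x - 5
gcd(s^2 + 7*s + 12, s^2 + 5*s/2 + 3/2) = 1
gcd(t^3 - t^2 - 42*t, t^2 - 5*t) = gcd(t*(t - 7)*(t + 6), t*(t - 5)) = t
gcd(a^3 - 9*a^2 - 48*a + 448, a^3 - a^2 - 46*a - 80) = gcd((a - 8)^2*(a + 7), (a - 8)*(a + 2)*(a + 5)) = a - 8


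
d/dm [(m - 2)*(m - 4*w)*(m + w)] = 3*m^2 - 6*m*w - 4*m - 4*w^2 + 6*w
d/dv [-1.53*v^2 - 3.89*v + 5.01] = -3.06*v - 3.89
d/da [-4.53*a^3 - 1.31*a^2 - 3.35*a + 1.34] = -13.59*a^2 - 2.62*a - 3.35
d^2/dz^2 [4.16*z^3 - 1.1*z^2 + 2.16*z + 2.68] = 24.96*z - 2.2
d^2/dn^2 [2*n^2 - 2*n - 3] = 4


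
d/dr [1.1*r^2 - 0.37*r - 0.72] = 2.2*r - 0.37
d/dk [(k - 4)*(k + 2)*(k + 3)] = 3*k^2 + 2*k - 14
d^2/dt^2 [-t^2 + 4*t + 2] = -2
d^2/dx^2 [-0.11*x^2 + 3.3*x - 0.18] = -0.220000000000000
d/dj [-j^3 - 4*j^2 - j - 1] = -3*j^2 - 8*j - 1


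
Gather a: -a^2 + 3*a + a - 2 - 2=-a^2 + 4*a - 4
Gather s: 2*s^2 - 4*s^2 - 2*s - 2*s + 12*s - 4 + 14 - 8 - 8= -2*s^2 + 8*s - 6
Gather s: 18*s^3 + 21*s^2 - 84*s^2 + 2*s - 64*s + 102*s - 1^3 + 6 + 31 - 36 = 18*s^3 - 63*s^2 + 40*s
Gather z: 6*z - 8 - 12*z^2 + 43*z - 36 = -12*z^2 + 49*z - 44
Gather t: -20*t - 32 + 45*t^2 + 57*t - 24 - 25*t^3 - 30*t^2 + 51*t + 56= -25*t^3 + 15*t^2 + 88*t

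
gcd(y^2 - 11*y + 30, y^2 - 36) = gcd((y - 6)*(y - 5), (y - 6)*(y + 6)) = y - 6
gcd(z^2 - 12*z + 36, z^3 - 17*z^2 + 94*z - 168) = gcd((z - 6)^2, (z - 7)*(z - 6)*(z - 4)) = z - 6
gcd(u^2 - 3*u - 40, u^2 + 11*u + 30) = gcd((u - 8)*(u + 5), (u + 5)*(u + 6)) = u + 5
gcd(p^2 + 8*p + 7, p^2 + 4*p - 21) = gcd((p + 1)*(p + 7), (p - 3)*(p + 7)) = p + 7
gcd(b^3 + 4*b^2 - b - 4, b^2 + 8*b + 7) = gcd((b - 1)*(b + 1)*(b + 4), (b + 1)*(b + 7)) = b + 1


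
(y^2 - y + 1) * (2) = 2*y^2 - 2*y + 2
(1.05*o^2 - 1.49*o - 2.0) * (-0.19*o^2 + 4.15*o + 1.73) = -0.1995*o^4 + 4.6406*o^3 - 3.987*o^2 - 10.8777*o - 3.46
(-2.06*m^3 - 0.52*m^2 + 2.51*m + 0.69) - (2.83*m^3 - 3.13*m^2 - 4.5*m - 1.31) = -4.89*m^3 + 2.61*m^2 + 7.01*m + 2.0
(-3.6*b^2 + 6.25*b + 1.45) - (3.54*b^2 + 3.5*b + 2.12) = -7.14*b^2 + 2.75*b - 0.67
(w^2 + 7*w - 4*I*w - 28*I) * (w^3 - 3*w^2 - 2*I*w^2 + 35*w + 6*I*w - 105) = w^5 + 4*w^4 - 6*I*w^4 + 6*w^3 - 24*I*w^3 + 108*w^2 - 14*I*w^2 - 567*w - 560*I*w + 2940*I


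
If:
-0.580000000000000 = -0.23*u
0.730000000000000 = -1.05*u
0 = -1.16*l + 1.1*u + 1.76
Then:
No Solution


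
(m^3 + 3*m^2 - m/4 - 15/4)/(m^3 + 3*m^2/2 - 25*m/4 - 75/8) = 2*(m - 1)/(2*m - 5)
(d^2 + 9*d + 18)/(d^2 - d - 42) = (d + 3)/(d - 7)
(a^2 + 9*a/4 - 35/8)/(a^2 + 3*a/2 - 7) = (a - 5/4)/(a - 2)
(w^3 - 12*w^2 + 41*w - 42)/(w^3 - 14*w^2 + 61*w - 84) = (w - 2)/(w - 4)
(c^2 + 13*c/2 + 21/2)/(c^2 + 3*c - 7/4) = 2*(c + 3)/(2*c - 1)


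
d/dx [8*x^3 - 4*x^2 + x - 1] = 24*x^2 - 8*x + 1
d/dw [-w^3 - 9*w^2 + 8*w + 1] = -3*w^2 - 18*w + 8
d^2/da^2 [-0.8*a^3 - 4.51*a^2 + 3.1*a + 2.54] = -4.8*a - 9.02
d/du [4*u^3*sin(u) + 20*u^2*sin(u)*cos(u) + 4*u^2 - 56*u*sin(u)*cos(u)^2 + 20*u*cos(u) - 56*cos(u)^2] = 4*u^3*cos(u) + 12*u^2*sin(u) + 20*u^2*cos(2*u) - 20*u*sin(u) + 20*u*sin(2*u) - 14*u*cos(u) - 42*u*cos(3*u) + 8*u - 14*sin(u) + 56*sin(2*u) - 14*sin(3*u) + 20*cos(u)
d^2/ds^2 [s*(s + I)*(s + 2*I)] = 6*s + 6*I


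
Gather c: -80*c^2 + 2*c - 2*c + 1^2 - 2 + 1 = -80*c^2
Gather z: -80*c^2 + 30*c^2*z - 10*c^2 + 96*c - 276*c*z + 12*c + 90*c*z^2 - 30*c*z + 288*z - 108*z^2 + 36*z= -90*c^2 + 108*c + z^2*(90*c - 108) + z*(30*c^2 - 306*c + 324)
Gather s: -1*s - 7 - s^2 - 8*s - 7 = -s^2 - 9*s - 14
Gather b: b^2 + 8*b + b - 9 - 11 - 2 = b^2 + 9*b - 22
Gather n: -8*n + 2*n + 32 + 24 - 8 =48 - 6*n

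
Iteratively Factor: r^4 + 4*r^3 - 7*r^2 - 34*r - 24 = (r + 2)*(r^3 + 2*r^2 - 11*r - 12) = (r + 1)*(r + 2)*(r^2 + r - 12) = (r - 3)*(r + 1)*(r + 2)*(r + 4)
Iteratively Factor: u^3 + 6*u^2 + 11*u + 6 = (u + 1)*(u^2 + 5*u + 6) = (u + 1)*(u + 3)*(u + 2)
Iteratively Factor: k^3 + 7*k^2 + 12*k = (k + 4)*(k^2 + 3*k) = (k + 3)*(k + 4)*(k)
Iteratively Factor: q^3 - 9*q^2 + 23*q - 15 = (q - 5)*(q^2 - 4*q + 3) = (q - 5)*(q - 3)*(q - 1)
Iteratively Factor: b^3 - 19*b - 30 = (b - 5)*(b^2 + 5*b + 6) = (b - 5)*(b + 3)*(b + 2)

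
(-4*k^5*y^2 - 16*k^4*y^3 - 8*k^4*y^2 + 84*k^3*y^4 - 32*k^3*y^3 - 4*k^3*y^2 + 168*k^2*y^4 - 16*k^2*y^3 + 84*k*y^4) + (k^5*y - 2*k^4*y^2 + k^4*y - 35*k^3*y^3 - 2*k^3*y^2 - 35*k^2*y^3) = -4*k^5*y^2 + k^5*y - 16*k^4*y^3 - 10*k^4*y^2 + k^4*y + 84*k^3*y^4 - 67*k^3*y^3 - 6*k^3*y^2 + 168*k^2*y^4 - 51*k^2*y^3 + 84*k*y^4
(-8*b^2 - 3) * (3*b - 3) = -24*b^3 + 24*b^2 - 9*b + 9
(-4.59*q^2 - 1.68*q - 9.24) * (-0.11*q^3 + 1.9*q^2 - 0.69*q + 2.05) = 0.5049*q^5 - 8.5362*q^4 + 0.9915*q^3 - 25.8063*q^2 + 2.9316*q - 18.942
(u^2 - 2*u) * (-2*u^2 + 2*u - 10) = -2*u^4 + 6*u^3 - 14*u^2 + 20*u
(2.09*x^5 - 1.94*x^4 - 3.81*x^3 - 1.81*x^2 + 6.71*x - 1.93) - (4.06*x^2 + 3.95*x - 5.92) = 2.09*x^5 - 1.94*x^4 - 3.81*x^3 - 5.87*x^2 + 2.76*x + 3.99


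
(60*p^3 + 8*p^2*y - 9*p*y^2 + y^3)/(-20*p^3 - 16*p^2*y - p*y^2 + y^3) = (-6*p + y)/(2*p + y)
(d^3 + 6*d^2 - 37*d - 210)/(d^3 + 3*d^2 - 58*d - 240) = (d^2 + d - 42)/(d^2 - 2*d - 48)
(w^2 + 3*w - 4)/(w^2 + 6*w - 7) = (w + 4)/(w + 7)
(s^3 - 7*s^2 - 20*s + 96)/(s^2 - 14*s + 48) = (s^2 + s - 12)/(s - 6)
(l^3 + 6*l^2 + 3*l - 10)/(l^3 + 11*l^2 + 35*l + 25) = (l^2 + l - 2)/(l^2 + 6*l + 5)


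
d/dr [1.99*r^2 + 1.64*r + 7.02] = 3.98*r + 1.64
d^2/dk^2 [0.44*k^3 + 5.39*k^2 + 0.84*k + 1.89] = 2.64*k + 10.78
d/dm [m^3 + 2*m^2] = m*(3*m + 4)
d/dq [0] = 0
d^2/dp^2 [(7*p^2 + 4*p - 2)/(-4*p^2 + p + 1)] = 2*(-92*p^3 + 12*p^2 - 72*p + 7)/(64*p^6 - 48*p^5 - 36*p^4 + 23*p^3 + 9*p^2 - 3*p - 1)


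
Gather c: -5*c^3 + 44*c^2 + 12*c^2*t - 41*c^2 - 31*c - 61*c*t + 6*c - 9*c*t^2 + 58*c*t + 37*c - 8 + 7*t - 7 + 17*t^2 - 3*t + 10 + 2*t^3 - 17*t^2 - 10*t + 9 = -5*c^3 + c^2*(12*t + 3) + c*(-9*t^2 - 3*t + 12) + 2*t^3 - 6*t + 4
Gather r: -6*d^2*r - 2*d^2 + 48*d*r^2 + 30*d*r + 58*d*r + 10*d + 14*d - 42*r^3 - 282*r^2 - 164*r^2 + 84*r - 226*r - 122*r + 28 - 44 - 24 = -2*d^2 + 24*d - 42*r^3 + r^2*(48*d - 446) + r*(-6*d^2 + 88*d - 264) - 40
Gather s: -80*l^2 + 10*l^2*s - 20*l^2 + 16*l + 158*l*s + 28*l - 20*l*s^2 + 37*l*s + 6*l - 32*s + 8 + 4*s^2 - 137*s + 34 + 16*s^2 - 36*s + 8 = -100*l^2 + 50*l + s^2*(20 - 20*l) + s*(10*l^2 + 195*l - 205) + 50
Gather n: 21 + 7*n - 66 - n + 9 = 6*n - 36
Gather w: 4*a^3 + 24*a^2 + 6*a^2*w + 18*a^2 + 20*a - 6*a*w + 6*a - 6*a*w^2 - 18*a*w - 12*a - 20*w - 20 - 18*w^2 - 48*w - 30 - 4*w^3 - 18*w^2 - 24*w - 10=4*a^3 + 42*a^2 + 14*a - 4*w^3 + w^2*(-6*a - 36) + w*(6*a^2 - 24*a - 92) - 60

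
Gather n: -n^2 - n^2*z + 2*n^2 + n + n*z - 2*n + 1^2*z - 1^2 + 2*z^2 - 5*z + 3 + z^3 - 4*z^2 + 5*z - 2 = n^2*(1 - z) + n*(z - 1) + z^3 - 2*z^2 + z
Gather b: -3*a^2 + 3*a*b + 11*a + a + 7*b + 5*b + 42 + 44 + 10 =-3*a^2 + 12*a + b*(3*a + 12) + 96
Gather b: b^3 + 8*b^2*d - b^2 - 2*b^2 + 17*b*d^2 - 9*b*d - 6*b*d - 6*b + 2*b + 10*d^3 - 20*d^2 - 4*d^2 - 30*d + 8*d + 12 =b^3 + b^2*(8*d - 3) + b*(17*d^2 - 15*d - 4) + 10*d^3 - 24*d^2 - 22*d + 12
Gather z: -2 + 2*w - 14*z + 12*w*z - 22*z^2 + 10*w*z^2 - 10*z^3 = 2*w - 10*z^3 + z^2*(10*w - 22) + z*(12*w - 14) - 2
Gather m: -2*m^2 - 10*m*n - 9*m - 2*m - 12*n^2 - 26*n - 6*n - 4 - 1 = -2*m^2 + m*(-10*n - 11) - 12*n^2 - 32*n - 5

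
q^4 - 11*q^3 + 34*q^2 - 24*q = q*(q - 6)*(q - 4)*(q - 1)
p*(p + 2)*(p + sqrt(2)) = p^3 + sqrt(2)*p^2 + 2*p^2 + 2*sqrt(2)*p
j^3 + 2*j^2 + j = j*(j + 1)^2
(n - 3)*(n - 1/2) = n^2 - 7*n/2 + 3/2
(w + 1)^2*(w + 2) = w^3 + 4*w^2 + 5*w + 2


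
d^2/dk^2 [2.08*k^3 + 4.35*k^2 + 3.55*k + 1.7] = 12.48*k + 8.7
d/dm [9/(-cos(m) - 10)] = -9*sin(m)/(cos(m) + 10)^2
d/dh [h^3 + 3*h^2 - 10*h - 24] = 3*h^2 + 6*h - 10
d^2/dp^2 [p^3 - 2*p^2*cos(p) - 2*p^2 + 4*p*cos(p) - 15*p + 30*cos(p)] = 2*p^2*cos(p) + 8*p*sin(p) - 4*p*cos(p) + 6*p - 8*sin(p) - 34*cos(p) - 4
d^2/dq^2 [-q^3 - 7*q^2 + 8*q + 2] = -6*q - 14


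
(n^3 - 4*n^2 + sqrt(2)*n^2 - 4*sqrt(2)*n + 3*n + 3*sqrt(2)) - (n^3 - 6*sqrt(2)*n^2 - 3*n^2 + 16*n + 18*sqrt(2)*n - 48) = -n^2 + 7*sqrt(2)*n^2 - 22*sqrt(2)*n - 13*n + 3*sqrt(2) + 48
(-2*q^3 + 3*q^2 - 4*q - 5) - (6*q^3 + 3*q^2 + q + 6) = -8*q^3 - 5*q - 11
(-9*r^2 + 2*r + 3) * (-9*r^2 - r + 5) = 81*r^4 - 9*r^3 - 74*r^2 + 7*r + 15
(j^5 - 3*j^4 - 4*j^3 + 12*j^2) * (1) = j^5 - 3*j^4 - 4*j^3 + 12*j^2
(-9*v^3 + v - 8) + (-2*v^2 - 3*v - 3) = -9*v^3 - 2*v^2 - 2*v - 11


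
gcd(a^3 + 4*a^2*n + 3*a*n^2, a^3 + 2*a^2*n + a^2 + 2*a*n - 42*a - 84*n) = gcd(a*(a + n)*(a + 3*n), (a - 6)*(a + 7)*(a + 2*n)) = 1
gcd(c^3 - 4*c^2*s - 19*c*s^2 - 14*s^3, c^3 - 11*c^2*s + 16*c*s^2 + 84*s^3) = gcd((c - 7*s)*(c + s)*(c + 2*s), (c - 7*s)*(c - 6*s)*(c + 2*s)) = -c^2 + 5*c*s + 14*s^2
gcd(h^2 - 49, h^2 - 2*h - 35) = h - 7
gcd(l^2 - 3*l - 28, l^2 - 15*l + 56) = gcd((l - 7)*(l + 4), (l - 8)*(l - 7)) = l - 7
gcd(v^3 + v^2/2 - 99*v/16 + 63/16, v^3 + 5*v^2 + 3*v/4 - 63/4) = v + 3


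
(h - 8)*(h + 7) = h^2 - h - 56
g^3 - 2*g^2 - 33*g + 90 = (g - 5)*(g - 3)*(g + 6)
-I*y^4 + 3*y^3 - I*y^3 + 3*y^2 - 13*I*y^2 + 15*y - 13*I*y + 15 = (y + 1)*(y - 3*I)*(y + 5*I)*(-I*y + 1)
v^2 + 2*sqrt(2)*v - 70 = (v - 5*sqrt(2))*(v + 7*sqrt(2))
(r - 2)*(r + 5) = r^2 + 3*r - 10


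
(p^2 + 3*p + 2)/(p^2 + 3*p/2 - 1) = 2*(p + 1)/(2*p - 1)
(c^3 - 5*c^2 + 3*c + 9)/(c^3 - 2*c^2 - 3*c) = (c - 3)/c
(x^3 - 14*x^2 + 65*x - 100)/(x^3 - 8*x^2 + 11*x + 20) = (x - 5)/(x + 1)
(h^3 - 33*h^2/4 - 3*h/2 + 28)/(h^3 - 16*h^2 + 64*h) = (4*h^2 - h - 14)/(4*h*(h - 8))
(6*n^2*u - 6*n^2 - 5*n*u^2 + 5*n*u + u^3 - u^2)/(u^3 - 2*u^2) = (6*n^2*u - 6*n^2 - 5*n*u^2 + 5*n*u + u^3 - u^2)/(u^2*(u - 2))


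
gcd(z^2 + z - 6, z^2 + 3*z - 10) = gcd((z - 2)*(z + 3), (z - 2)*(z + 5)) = z - 2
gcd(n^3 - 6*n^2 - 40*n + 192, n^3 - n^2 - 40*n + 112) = n - 4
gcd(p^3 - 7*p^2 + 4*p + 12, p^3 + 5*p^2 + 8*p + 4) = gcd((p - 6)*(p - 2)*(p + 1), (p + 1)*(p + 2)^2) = p + 1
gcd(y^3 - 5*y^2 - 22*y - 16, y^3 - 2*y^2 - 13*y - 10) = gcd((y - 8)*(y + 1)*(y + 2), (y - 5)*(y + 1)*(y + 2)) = y^2 + 3*y + 2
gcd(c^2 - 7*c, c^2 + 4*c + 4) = 1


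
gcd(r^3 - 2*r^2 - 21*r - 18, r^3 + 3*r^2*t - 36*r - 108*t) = r - 6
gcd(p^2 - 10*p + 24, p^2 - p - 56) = 1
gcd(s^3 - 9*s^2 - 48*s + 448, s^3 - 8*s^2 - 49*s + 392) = s^2 - s - 56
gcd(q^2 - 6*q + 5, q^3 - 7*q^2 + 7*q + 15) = q - 5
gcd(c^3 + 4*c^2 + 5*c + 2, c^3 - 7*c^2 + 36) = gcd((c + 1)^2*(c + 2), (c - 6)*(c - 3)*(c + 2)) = c + 2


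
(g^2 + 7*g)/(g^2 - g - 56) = g/(g - 8)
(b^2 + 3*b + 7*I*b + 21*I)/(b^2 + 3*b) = (b + 7*I)/b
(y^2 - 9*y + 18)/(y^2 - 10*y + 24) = (y - 3)/(y - 4)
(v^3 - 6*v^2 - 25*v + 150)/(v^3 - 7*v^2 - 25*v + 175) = (v - 6)/(v - 7)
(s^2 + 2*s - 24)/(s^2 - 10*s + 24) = (s + 6)/(s - 6)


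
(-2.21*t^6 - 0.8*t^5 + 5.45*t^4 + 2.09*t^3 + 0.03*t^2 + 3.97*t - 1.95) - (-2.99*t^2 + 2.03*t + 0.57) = -2.21*t^6 - 0.8*t^5 + 5.45*t^4 + 2.09*t^3 + 3.02*t^2 + 1.94*t - 2.52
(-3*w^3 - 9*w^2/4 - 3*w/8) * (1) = -3*w^3 - 9*w^2/4 - 3*w/8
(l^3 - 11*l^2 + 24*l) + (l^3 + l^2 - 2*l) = 2*l^3 - 10*l^2 + 22*l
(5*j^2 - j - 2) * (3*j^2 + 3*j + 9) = 15*j^4 + 12*j^3 + 36*j^2 - 15*j - 18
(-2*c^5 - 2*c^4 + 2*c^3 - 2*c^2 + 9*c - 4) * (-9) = 18*c^5 + 18*c^4 - 18*c^3 + 18*c^2 - 81*c + 36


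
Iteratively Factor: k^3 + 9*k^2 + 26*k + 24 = (k + 3)*(k^2 + 6*k + 8) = (k + 3)*(k + 4)*(k + 2)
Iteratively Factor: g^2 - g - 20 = (g + 4)*(g - 5)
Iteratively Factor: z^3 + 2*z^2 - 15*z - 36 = (z + 3)*(z^2 - z - 12) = (z - 4)*(z + 3)*(z + 3)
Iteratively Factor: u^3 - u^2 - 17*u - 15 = (u - 5)*(u^2 + 4*u + 3) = (u - 5)*(u + 3)*(u + 1)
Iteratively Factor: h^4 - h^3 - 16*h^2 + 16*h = (h + 4)*(h^3 - 5*h^2 + 4*h) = h*(h + 4)*(h^2 - 5*h + 4) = h*(h - 4)*(h + 4)*(h - 1)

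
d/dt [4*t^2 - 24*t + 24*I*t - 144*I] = 8*t - 24 + 24*I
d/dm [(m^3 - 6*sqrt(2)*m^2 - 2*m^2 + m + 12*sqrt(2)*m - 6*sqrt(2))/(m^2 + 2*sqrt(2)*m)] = (m^4 + 4*sqrt(2)*m^3 - 25*m^2 - 16*sqrt(2)*m^2 + 12*sqrt(2)*m + 24)/(m^2*(m^2 + 4*sqrt(2)*m + 8))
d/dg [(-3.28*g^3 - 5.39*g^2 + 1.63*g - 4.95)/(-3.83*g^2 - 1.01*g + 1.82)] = (12.5624*g^4 + 6.6256*g^3 - 6.222*g^2 - 57.5366*g - 2.0329)/(14.6689*g^4 + 7.7366*g^3 - 12.9211*g^2 - 3.6764*g + 3.3124)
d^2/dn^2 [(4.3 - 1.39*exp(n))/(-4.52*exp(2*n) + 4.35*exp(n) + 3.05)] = (28.398256*exp(4*n) - 324.0727*exp(3*n) + 368.61504*exp(2*n) - 336.927775*exp(n) + 69.980725)*exp(n)/(92.345408*exp(6*n) - 266.61672*exp(5*n) + 69.65094*exp(4*n) + 277.501725*exp(3*n) - 46.998975*exp(2*n) - 121.397625*exp(n) - 28.372625)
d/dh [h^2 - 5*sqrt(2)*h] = 2*h - 5*sqrt(2)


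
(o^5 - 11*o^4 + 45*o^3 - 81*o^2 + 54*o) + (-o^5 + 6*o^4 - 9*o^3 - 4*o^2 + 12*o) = -5*o^4 + 36*o^3 - 85*o^2 + 66*o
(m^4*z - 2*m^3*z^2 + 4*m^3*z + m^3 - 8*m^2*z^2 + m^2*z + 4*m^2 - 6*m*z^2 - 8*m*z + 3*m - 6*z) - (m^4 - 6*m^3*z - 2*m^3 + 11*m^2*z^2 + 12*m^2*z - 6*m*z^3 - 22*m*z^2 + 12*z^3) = m^4*z - m^4 - 2*m^3*z^2 + 10*m^3*z + 3*m^3 - 19*m^2*z^2 - 11*m^2*z + 4*m^2 + 6*m*z^3 + 16*m*z^2 - 8*m*z + 3*m - 12*z^3 - 6*z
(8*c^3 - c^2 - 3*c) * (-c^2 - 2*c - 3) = -8*c^5 - 15*c^4 - 19*c^3 + 9*c^2 + 9*c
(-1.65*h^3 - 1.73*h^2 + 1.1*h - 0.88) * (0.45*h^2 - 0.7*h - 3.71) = -0.7425*h^5 + 0.3765*h^4 + 7.8275*h^3 + 5.2523*h^2 - 3.465*h + 3.2648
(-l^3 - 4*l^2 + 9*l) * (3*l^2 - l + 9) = -3*l^5 - 11*l^4 + 22*l^3 - 45*l^2 + 81*l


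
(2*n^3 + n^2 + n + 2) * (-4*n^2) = -8*n^5 - 4*n^4 - 4*n^3 - 8*n^2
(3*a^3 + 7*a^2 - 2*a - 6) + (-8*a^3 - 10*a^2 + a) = -5*a^3 - 3*a^2 - a - 6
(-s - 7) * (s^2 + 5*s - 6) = -s^3 - 12*s^2 - 29*s + 42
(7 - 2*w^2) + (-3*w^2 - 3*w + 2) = -5*w^2 - 3*w + 9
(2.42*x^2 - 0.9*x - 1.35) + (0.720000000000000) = 2.42*x^2 - 0.9*x - 0.63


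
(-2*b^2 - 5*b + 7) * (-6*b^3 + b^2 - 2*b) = 12*b^5 + 28*b^4 - 43*b^3 + 17*b^2 - 14*b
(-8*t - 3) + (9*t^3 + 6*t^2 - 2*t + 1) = 9*t^3 + 6*t^2 - 10*t - 2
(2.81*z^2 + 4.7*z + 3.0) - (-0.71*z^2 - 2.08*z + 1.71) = 3.52*z^2 + 6.78*z + 1.29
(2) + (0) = 2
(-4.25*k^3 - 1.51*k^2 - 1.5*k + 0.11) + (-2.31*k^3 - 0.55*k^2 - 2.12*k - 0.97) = -6.56*k^3 - 2.06*k^2 - 3.62*k - 0.86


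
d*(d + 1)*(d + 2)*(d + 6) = d^4 + 9*d^3 + 20*d^2 + 12*d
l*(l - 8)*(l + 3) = l^3 - 5*l^2 - 24*l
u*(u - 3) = u^2 - 3*u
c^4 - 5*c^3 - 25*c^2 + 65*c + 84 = (c - 7)*(c - 3)*(c + 1)*(c + 4)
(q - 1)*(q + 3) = q^2 + 2*q - 3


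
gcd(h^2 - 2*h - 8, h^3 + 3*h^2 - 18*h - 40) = h^2 - 2*h - 8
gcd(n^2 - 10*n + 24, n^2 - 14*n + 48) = n - 6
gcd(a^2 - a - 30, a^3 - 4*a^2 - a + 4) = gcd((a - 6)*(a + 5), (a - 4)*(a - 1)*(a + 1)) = 1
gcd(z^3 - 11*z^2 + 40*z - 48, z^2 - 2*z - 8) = z - 4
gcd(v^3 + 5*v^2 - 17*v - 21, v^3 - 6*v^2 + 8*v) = 1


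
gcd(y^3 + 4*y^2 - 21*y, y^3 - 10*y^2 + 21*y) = y^2 - 3*y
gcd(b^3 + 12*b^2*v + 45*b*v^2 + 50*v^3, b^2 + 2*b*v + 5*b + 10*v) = b + 2*v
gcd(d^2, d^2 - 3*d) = d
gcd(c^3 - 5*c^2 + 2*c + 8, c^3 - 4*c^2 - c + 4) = c^2 - 3*c - 4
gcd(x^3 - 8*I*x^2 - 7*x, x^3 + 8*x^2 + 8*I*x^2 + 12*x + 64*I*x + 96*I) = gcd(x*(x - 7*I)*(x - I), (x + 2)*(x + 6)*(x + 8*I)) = 1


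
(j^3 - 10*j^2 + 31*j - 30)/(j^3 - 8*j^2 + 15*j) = (j - 2)/j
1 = 1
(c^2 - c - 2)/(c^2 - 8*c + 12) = (c + 1)/(c - 6)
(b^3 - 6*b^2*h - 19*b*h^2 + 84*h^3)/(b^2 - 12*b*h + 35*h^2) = (b^2 + b*h - 12*h^2)/(b - 5*h)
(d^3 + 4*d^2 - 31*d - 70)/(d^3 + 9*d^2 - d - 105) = (d^2 - 3*d - 10)/(d^2 + 2*d - 15)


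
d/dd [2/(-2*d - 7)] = 4/(2*d + 7)^2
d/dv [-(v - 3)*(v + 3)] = -2*v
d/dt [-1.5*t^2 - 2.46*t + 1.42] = -3.0*t - 2.46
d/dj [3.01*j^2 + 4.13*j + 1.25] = 6.02*j + 4.13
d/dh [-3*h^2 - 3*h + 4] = -6*h - 3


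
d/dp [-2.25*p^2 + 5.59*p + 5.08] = 5.59 - 4.5*p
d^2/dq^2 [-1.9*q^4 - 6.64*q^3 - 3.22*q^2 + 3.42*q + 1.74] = -22.8*q^2 - 39.84*q - 6.44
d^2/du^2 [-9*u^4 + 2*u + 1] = -108*u^2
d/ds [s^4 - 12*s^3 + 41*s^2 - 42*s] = 4*s^3 - 36*s^2 + 82*s - 42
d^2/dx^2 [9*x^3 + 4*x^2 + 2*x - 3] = 54*x + 8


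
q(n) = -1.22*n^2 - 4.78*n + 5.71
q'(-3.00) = 2.54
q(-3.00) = 9.07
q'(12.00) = -34.06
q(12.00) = -227.33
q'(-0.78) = -2.88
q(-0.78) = 8.70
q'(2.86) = -11.76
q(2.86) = -17.94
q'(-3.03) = 2.61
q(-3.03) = 8.99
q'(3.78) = -14.00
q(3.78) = -29.79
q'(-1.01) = -2.32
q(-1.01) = 9.29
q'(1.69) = -8.90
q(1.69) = -5.85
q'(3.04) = -12.20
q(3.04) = -20.10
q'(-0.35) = -3.93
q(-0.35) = 7.23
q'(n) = -2.44*n - 4.78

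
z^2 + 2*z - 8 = (z - 2)*(z + 4)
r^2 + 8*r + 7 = (r + 1)*(r + 7)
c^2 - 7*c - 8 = (c - 8)*(c + 1)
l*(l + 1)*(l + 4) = l^3 + 5*l^2 + 4*l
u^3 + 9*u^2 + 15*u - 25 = (u - 1)*(u + 5)^2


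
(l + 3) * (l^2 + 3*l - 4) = l^3 + 6*l^2 + 5*l - 12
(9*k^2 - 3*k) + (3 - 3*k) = 9*k^2 - 6*k + 3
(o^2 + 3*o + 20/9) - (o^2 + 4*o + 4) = -o - 16/9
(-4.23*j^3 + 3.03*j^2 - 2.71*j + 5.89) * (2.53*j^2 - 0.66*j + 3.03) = -10.7019*j^5 + 10.4577*j^4 - 21.673*j^3 + 25.8712*j^2 - 12.0987*j + 17.8467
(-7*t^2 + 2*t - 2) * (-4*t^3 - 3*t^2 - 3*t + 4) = 28*t^5 + 13*t^4 + 23*t^3 - 28*t^2 + 14*t - 8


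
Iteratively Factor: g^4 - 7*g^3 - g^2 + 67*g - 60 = (g - 1)*(g^3 - 6*g^2 - 7*g + 60) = (g - 4)*(g - 1)*(g^2 - 2*g - 15) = (g - 5)*(g - 4)*(g - 1)*(g + 3)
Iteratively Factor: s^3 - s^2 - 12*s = (s + 3)*(s^2 - 4*s) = (s - 4)*(s + 3)*(s)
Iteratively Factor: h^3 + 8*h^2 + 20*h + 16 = (h + 2)*(h^2 + 6*h + 8) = (h + 2)*(h + 4)*(h + 2)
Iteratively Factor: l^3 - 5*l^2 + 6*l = (l)*(l^2 - 5*l + 6) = l*(l - 2)*(l - 3)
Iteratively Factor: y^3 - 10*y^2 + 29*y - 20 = (y - 1)*(y^2 - 9*y + 20) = (y - 5)*(y - 1)*(y - 4)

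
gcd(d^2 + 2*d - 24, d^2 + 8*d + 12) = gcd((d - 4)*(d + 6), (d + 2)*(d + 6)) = d + 6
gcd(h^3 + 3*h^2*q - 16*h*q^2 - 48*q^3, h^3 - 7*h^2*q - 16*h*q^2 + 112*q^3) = -h^2 + 16*q^2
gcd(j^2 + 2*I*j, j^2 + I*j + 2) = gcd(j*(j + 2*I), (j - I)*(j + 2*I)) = j + 2*I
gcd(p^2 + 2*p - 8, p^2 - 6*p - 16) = 1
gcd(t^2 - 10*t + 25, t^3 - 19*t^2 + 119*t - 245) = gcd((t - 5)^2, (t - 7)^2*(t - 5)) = t - 5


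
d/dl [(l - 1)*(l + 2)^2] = 3*l*(l + 2)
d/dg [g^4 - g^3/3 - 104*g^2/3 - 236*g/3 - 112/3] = 4*g^3 - g^2 - 208*g/3 - 236/3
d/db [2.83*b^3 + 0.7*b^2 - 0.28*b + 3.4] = 8.49*b^2 + 1.4*b - 0.28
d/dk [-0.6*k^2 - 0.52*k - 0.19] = -1.2*k - 0.52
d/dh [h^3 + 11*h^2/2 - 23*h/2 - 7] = 3*h^2 + 11*h - 23/2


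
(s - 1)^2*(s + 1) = s^3 - s^2 - s + 1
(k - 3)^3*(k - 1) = k^4 - 10*k^3 + 36*k^2 - 54*k + 27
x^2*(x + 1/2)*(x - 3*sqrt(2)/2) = x^4 - 3*sqrt(2)*x^3/2 + x^3/2 - 3*sqrt(2)*x^2/4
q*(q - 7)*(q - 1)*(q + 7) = q^4 - q^3 - 49*q^2 + 49*q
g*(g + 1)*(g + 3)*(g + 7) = g^4 + 11*g^3 + 31*g^2 + 21*g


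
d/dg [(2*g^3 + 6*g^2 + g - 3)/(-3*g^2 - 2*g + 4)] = (-6*g^4 - 8*g^3 + 15*g^2 + 30*g - 2)/(9*g^4 + 12*g^3 - 20*g^2 - 16*g + 16)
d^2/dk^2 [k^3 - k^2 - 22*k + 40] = 6*k - 2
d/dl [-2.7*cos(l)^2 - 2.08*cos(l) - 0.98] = (5.4*cos(l) + 2.08)*sin(l)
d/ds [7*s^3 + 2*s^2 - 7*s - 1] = 21*s^2 + 4*s - 7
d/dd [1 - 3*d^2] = -6*d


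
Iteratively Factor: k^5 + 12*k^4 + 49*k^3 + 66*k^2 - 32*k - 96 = (k + 2)*(k^4 + 10*k^3 + 29*k^2 + 8*k - 48) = (k - 1)*(k + 2)*(k^3 + 11*k^2 + 40*k + 48) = (k - 1)*(k + 2)*(k + 4)*(k^2 + 7*k + 12) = (k - 1)*(k + 2)*(k + 4)^2*(k + 3)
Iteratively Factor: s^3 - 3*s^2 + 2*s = (s)*(s^2 - 3*s + 2) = s*(s - 2)*(s - 1)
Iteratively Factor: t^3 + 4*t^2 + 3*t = (t + 3)*(t^2 + t) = (t + 1)*(t + 3)*(t)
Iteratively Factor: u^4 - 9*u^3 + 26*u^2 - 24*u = (u)*(u^3 - 9*u^2 + 26*u - 24) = u*(u - 3)*(u^2 - 6*u + 8) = u*(u - 4)*(u - 3)*(u - 2)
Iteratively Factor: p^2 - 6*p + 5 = (p - 1)*(p - 5)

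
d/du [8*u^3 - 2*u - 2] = 24*u^2 - 2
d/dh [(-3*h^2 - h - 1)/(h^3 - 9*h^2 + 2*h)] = (3*h^4 + 2*h^3 - 12*h^2 - 18*h + 2)/(h^2*(h^4 - 18*h^3 + 85*h^2 - 36*h + 4))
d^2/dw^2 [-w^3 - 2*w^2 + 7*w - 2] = -6*w - 4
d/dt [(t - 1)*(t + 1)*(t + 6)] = 3*t^2 + 12*t - 1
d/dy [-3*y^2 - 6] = -6*y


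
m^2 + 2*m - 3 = (m - 1)*(m + 3)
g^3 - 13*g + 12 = (g - 3)*(g - 1)*(g + 4)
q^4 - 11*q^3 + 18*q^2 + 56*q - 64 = (q - 8)*(q - 4)*(q - 1)*(q + 2)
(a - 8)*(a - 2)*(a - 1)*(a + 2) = a^4 - 9*a^3 + 4*a^2 + 36*a - 32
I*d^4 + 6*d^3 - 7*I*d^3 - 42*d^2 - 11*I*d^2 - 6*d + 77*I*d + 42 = (d - 7)*(d - 3*I)*(d - 2*I)*(I*d + 1)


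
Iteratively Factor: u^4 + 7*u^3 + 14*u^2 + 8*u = (u + 2)*(u^3 + 5*u^2 + 4*u) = (u + 2)*(u + 4)*(u^2 + u) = (u + 1)*(u + 2)*(u + 4)*(u)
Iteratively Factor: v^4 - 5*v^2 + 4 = (v + 2)*(v^3 - 2*v^2 - v + 2) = (v - 2)*(v + 2)*(v^2 - 1) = (v - 2)*(v - 1)*(v + 2)*(v + 1)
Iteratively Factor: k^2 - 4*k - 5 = (k + 1)*(k - 5)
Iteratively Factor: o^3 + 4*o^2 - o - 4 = (o + 1)*(o^2 + 3*o - 4) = (o + 1)*(o + 4)*(o - 1)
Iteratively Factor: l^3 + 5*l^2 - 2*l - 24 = (l + 4)*(l^2 + l - 6) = (l + 3)*(l + 4)*(l - 2)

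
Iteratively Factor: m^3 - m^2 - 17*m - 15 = (m + 3)*(m^2 - 4*m - 5) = (m - 5)*(m + 3)*(m + 1)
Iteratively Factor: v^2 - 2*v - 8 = (v + 2)*(v - 4)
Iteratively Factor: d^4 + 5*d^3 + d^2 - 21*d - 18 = (d + 3)*(d^3 + 2*d^2 - 5*d - 6) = (d + 3)^2*(d^2 - d - 2) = (d + 1)*(d + 3)^2*(d - 2)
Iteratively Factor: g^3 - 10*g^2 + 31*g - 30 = (g - 3)*(g^2 - 7*g + 10) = (g - 3)*(g - 2)*(g - 5)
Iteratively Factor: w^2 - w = (w - 1)*(w)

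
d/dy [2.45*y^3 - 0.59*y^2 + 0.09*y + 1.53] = 7.35*y^2 - 1.18*y + 0.09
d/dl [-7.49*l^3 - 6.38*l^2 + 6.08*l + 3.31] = -22.47*l^2 - 12.76*l + 6.08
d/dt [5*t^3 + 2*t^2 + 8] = t*(15*t + 4)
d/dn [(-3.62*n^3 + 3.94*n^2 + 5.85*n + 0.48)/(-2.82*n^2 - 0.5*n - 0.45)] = (10.2084*n^4 + 3.62*n^3 + 19.414*n^2 - 0.838800000000001*n - 2.3925)/(7.9524*n^4 + 2.82*n^3 + 2.788*n^2 + 0.45*n + 0.2025)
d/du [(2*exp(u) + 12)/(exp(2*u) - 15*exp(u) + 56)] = 2*(-(exp(u) + 6)*(2*exp(u) - 15) + exp(2*u) - 15*exp(u) + 56)*exp(u)/(exp(2*u) - 15*exp(u) + 56)^2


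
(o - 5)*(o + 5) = o^2 - 25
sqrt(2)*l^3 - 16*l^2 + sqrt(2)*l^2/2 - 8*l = l*(l - 8*sqrt(2))*(sqrt(2)*l + sqrt(2)/2)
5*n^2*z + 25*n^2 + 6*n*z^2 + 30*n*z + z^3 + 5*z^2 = (n + z)*(5*n + z)*(z + 5)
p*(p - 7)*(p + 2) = p^3 - 5*p^2 - 14*p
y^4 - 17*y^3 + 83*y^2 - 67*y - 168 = (y - 8)*(y - 7)*(y - 3)*(y + 1)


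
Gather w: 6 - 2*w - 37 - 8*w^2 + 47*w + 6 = -8*w^2 + 45*w - 25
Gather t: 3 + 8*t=8*t + 3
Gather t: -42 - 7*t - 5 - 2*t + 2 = -9*t - 45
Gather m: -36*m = -36*m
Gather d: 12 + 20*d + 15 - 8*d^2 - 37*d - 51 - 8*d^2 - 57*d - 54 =-16*d^2 - 74*d - 78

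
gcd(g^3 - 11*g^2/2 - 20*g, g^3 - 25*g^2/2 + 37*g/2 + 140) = g^2 - 11*g/2 - 20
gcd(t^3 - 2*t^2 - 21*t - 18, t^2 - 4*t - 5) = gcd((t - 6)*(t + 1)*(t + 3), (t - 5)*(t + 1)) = t + 1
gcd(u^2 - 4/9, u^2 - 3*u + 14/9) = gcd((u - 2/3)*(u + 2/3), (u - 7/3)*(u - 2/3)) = u - 2/3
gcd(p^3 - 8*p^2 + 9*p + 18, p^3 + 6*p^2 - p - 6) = p + 1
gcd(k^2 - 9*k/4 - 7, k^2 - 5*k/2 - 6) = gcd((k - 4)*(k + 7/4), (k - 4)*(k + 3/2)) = k - 4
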